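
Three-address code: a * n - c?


Break into single-operator statements:
t1 = a * n
t2 = t1 - c


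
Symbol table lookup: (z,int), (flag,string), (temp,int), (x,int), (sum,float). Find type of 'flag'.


Lookup 'flag' → type string


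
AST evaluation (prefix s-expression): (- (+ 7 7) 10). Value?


Evaluate inner: (+ 7 7) = 14
Evaluate root: (- 14 10) = 4
Result: 4


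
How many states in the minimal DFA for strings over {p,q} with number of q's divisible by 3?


Track (count of q) mod 3: states 0..2, accept at 0
Minimal DFA: 3 states


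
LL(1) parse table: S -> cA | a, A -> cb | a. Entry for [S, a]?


For [S, a]: 'a' ∈ FIRST(a)
Entry: S -> a


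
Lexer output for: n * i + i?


Scan left to right, longest-match per lexeme
Tokens: ID(n), OP(*), ID(i), OP(+), ID(i)


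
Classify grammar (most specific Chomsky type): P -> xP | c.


Right-linear: every RHS is a terminal or a terminal followed by one nonterminal
Classification: Type 3 (Regular)


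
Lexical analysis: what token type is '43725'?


Pattern: digits only
Type: INTEGER_LITERAL


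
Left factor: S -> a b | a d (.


Common prefix: 'a'
Factored: S -> a S', S' -> b | d (


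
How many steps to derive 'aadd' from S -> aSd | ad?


Derivation: S => aSd => aadd
Steps: 2


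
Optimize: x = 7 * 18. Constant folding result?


7 * 18 = 126 at compile time
Optimized: x = 126


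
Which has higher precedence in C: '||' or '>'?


'>' is relational (level 7); '||' is logical OR (level 1)
Higher level binds tighter
'>' has higher precedence than '||'


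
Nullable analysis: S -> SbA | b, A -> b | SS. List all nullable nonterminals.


A nonterminal is nullable iff some alternative derives ε (directly, or every symbol in it is nullable)
Nullable: {}


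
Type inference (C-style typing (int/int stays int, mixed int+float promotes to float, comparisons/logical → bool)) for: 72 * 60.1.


Operand types: int * float
Rule: mixed int/float promotes to float; int/int stays int
Result type: float


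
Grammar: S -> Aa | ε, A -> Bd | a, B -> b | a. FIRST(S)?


Per alternative of S: FIRST(Aa) = {a, b}; FIRST(ε) = {ε}
FIRST(S) = {a, b, ε}


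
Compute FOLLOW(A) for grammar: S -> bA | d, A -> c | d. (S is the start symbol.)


$ ∈ FOLLOW(S). For each A -> αBβ: add FIRST(β)\{ε} to FOLLOW(B); if β nullable, add FOLLOW(A).
FOLLOW(A) = {$}


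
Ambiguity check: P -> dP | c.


right-linear, alternatives start with distinct terminals 'd' vs 'c': unique leftmost derivation
Unambiguous


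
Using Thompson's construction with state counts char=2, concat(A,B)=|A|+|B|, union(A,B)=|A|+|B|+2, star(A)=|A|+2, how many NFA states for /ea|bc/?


Syntax tree has 4 char leaf(s), 1 union(s), 0 star(s)
chars contribute 4×2 = 8; each union adds +2; each star adds +2
Total: 8 + 2 + 0 = 10 states


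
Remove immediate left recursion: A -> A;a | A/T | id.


Left-recursive alternatives: A;a, A/T; non-recursive: id
Introduce A': A -> idA', A' -> ;aA' | /TA' | ε


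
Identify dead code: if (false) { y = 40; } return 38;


condition is constant false, so the whole block is unreachable
Dead: 'if (false) { y = 40; }'


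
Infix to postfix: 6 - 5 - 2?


Left to right (same or higher precedence on left)
Postfix: 6 5 - 2 -


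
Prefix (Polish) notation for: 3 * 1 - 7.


left-to-right (same/higher precedence on left): tree is (- (* 3 1) 7)
Prefix: - * 3 1 7


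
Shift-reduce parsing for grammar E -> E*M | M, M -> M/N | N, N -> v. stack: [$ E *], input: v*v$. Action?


no handle ('E*' is not any RHS); shift 'v'
Action: shift


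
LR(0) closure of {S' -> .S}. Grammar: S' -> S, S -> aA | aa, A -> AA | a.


Start: S' -> .S
For each item with dot before a nonterminal B, add B -> .γ for every B-production
Closure: [S' -> .S, S -> .aA, S -> .aa]


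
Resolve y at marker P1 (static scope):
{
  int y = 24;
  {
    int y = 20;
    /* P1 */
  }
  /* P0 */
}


y declared in the same block as P1
y = 20


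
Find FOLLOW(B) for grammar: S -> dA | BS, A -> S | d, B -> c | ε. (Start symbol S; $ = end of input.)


$ ∈ FOLLOW(S). For each A -> αBβ: add FIRST(β)\{ε} to FOLLOW(B); if β nullable, add FOLLOW(A).
FOLLOW(B) = {c, d}


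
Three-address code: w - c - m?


Break into single-operator statements:
t1 = w - c
t2 = t1 - m


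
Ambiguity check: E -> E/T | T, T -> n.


precedence layered via separate nonterminal T: deterministic
Unambiguous


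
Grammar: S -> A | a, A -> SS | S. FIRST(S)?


Per alternative of S: FIRST(A) = {a}; FIRST(a) = {a}
FIRST(S) = {a}


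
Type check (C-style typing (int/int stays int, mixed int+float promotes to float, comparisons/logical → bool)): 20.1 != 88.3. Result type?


Operand types: float != float
Rule: comparison yields bool
Result type: bool


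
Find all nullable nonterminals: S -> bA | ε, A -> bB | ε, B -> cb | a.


A nonterminal is nullable iff some alternative derives ε (directly, or every symbol in it is nullable)
Nullable: {A, S}


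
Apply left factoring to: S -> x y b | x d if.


Common prefix: 'x'
Factored: S -> x S', S' -> y b | d if


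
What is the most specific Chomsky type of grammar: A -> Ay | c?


Left-linear: every RHS is a terminal or one nonterminal followed by a terminal
Classification: Type 3 (Regular)


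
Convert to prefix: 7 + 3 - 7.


left-to-right (same/higher precedence on left): tree is (- (+ 7 3) 7)
Prefix: - + 7 3 7


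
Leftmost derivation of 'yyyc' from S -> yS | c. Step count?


Derivation: S => yS => yyS => yyyS => yyyc
Steps: 4


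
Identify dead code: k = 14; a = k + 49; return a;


k is read by a's definition; a is returned
No dead code


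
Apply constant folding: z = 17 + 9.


17 + 9 = 26 at compile time
Optimized: z = 26


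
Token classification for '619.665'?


Pattern: digits with a decimal point
Type: FLOAT_LITERAL


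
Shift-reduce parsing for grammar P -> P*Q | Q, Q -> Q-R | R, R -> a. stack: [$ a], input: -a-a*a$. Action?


'a' on top is the handle for R -> a
Action: reduce (R -> a)


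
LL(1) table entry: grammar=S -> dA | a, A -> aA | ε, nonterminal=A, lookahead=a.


For [A, a]: 'a' ∈ FIRST(aA)
Entry: A -> aA


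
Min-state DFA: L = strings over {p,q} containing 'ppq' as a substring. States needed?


KMP-style automaton: 3 progress states + 1 absorbing accept = 4
Minimal DFA: 4 states


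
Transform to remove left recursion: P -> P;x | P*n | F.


Left-recursive alternatives: P;x, P*n; non-recursive: F
Introduce P': P -> FP', P' -> ;xP' | *nP' | ε


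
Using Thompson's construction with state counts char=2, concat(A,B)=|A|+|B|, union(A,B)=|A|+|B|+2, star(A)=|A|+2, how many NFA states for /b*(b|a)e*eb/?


Syntax tree has 6 char leaf(s), 1 union(s), 2 star(s)
chars contribute 6×2 = 12; each union adds +2; each star adds +2
Total: 12 + 2 + 4 = 18 states


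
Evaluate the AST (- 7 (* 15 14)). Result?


Evaluate inner: (* 15 14) = 210
Evaluate root: (- 7 210) = -203
Result: -203


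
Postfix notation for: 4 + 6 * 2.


* has higher precedence, evaluate 6*2 first
Postfix: 4 6 2 * +


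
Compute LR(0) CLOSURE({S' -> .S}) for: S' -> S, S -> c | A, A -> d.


Start: S' -> .S
For each item with dot before a nonterminal B, add B -> .γ for every B-production
Closure: [S' -> .S, S -> .c, S -> .A, A -> .d]


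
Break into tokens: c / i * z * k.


Scan left to right, longest-match per lexeme
Tokens: ID(c), OP(/), ID(i), OP(*), ID(z), OP(*), ID(k)


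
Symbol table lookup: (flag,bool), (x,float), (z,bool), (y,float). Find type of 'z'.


Lookup 'z' → type bool


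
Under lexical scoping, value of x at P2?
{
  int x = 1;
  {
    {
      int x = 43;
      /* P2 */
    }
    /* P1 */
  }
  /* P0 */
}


x declared in the same block as P2
x = 43


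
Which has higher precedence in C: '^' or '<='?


'<=' is relational (level 7); '^' is bitwise XOR (level 4)
Higher level binds tighter
'<=' has higher precedence than '^'


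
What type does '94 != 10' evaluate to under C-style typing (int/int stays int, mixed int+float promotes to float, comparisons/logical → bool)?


Operand types: int != int
Rule: comparison yields bool
Result type: bool


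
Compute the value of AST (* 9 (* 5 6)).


Evaluate inner: (* 5 6) = 30
Evaluate root: (* 9 30) = 270
Result: 270


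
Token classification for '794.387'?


Pattern: digits with a decimal point
Type: FLOAT_LITERAL


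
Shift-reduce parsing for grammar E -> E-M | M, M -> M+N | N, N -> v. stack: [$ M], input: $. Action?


lookahead ∉ {+} so M won't extend; reduce E -> M
Action: reduce (E -> M)


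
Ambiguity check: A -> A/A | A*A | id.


'id/id*id' has two parse trees (no precedence encoded between / and *)
Ambiguous


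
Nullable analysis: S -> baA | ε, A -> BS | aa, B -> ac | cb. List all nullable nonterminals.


A nonterminal is nullable iff some alternative derives ε (directly, or every symbol in it is nullable)
Nullable: {S}


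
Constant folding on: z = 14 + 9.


14 + 9 = 23 at compile time
Optimized: z = 23


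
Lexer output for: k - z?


Scan left to right, longest-match per lexeme
Tokens: ID(k), OP(-), ID(z)


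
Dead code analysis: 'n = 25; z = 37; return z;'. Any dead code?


n is assigned but never read
Dead: 'n = 25'


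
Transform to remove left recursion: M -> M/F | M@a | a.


Left-recursive alternatives: M/F, M@a; non-recursive: a
Introduce M': M -> aM', M' -> /FM' | @aM' | ε


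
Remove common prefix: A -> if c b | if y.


Common prefix: 'if'
Factored: A -> if A', A' -> c b | y


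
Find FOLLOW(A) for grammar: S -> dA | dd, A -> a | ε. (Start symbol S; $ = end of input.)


$ ∈ FOLLOW(S). For each A -> αBβ: add FIRST(β)\{ε} to FOLLOW(B); if β nullable, add FOLLOW(A).
FOLLOW(A) = {$}


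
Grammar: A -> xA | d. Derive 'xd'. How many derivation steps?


Derivation: A => xA => xd
Steps: 2


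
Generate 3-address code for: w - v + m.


Break into single-operator statements:
t1 = w - v
t2 = t1 + m


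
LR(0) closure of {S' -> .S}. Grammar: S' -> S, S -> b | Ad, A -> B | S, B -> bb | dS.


Start: S' -> .S
For each item with dot before a nonterminal B, add B -> .γ for every B-production
Closure: [S' -> .S, S -> .b, S -> .Ad, A -> .B, A -> .S, B -> .bb, B -> .dS]


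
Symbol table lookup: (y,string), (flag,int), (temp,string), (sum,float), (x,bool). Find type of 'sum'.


Lookup 'sum' → type float


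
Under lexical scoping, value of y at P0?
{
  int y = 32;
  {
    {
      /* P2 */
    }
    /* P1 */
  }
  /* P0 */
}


y declared in the same block as P0
y = 32


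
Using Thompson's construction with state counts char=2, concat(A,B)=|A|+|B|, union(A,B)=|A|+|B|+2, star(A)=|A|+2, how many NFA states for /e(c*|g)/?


Syntax tree has 3 char leaf(s), 1 union(s), 1 star(s)
chars contribute 3×2 = 6; each union adds +2; each star adds +2
Total: 6 + 2 + 2 = 10 states


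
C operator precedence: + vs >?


'+' is additive (level 9); '>' is relational (level 7)
Higher level binds tighter
'+' has higher precedence than '>'


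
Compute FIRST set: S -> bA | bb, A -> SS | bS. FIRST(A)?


Per alternative of A: FIRST(SS) = {b}; FIRST(bS) = {b}
FIRST(A) = {b}


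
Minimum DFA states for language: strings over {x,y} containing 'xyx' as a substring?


KMP-style automaton: 3 progress states + 1 absorbing accept = 4
Minimal DFA: 4 states


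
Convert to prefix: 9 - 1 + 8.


left-to-right (same/higher precedence on left): tree is (+ (- 9 1) 8)
Prefix: + - 9 1 8


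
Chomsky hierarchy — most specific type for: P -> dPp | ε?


Single nonterminal LHS, but d^n p^n is not regular
Classification: Type 2 (Context-Free)


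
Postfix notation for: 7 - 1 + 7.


Left to right (same or higher precedence on left)
Postfix: 7 1 - 7 +


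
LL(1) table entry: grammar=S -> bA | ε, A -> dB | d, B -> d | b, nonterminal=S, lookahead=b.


For [S, b]: 'b' ∈ FIRST(bA)
Entry: S -> bA


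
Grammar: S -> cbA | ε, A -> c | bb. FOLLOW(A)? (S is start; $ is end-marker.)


$ ∈ FOLLOW(S). For each A -> αBβ: add FIRST(β)\{ε} to FOLLOW(B); if β nullable, add FOLLOW(A).
FOLLOW(A) = {$}


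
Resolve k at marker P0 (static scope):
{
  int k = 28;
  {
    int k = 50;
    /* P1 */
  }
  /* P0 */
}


k declared in the same block as P0
k = 28


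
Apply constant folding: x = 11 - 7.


11 - 7 = 4 at compile time
Optimized: x = 4


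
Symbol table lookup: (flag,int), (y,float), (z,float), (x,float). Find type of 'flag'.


Lookup 'flag' → type int


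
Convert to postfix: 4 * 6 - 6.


Left to right (same or higher precedence on left)
Postfix: 4 6 * 6 -


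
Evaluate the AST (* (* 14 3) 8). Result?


Evaluate inner: (* 14 3) = 42
Evaluate root: (* 42 8) = 336
Result: 336


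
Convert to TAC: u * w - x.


Break into single-operator statements:
t1 = u * w
t2 = t1 - x


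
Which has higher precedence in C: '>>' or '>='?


'>>' is shift (level 8); '>=' is relational (level 7)
Higher level binds tighter
'>>' has higher precedence than '>='


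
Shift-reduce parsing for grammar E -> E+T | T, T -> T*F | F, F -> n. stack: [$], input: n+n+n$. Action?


no handle on stack; shift 'n'
Action: shift


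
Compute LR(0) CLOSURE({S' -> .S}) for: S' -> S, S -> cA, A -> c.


Start: S' -> .S
For each item with dot before a nonterminal B, add B -> .γ for every B-production
Closure: [S' -> .S, S -> .cA]


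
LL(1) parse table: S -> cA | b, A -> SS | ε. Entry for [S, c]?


For [S, c]: 'c' ∈ FIRST(cA)
Entry: S -> cA


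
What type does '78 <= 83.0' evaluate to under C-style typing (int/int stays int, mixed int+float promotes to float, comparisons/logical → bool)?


Operand types: int <= float
Rule: comparison yields bool
Result type: bool


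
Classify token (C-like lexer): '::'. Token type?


Pattern: operator symbol
Type: OPERATOR


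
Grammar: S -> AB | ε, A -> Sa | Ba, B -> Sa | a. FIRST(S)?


Per alternative of S: FIRST(AB) = {a}; FIRST(ε) = {ε}
FIRST(S) = {a, ε}


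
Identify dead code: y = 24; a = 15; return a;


y is assigned but never read
Dead: 'y = 24'


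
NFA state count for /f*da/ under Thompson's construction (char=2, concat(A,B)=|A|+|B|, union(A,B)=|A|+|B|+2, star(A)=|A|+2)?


Syntax tree has 3 char leaf(s), 0 union(s), 1 star(s)
chars contribute 3×2 = 6; each union adds +2; each star adds +2
Total: 6 + 0 + 2 = 8 states


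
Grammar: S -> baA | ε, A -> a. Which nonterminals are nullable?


A nonterminal is nullable iff some alternative derives ε (directly, or every symbol in it is nullable)
Nullable: {S}


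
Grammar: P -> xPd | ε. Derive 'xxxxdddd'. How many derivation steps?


Derivation: P => xPd => xxPdd => xxxPddd => xxxxPdddd => xxxxdddd
Steps: 5


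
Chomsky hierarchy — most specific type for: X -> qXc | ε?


Single nonterminal LHS, but q^n c^n is not regular
Classification: Type 2 (Context-Free)


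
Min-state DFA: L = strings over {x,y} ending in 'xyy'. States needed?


Track the longest suffix of input matching a prefix of 'xyy': 4 classes (prefixes of length 0..3)
Minimal DFA: 4 states


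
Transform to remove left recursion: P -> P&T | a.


Left-recursive alternatives: P&T; non-recursive: a
Introduce P': P -> aP', P' -> &TP' | ε


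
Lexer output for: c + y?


Scan left to right, longest-match per lexeme
Tokens: ID(c), OP(+), ID(y)


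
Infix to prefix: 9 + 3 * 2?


'*' binds tighter: tree is (+ 9 (* 3 2))
Prefix: + 9 * 3 2


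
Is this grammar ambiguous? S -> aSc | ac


balanced a^n…c^n: each string has a unique parse
Unambiguous


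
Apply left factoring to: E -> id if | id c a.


Common prefix: 'id'
Factored: E -> id E', E' -> if | c a


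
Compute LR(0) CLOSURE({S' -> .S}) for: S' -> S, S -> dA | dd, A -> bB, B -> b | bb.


Start: S' -> .S
For each item with dot before a nonterminal B, add B -> .γ for every B-production
Closure: [S' -> .S, S -> .dA, S -> .dd]


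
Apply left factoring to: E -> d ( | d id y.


Common prefix: 'd'
Factored: E -> d E', E' -> ( | id y


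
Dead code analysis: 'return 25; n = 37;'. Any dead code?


statement follows a return and is unreachable
Dead: 'n = 37'


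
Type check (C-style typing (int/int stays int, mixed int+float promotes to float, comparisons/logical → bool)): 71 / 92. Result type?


Operand types: int / int
Rule: mixed int/float promotes to float; int/int stays int
Result type: int


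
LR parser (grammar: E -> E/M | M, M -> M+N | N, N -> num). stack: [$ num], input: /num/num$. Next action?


'num' on top is the handle for N -> num
Action: reduce (N -> num)


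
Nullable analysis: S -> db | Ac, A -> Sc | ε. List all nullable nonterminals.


A nonterminal is nullable iff some alternative derives ε (directly, or every symbol in it is nullable)
Nullable: {A}


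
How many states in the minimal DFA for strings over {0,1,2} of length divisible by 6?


Track length mod 6: states 0..5, accept at 0
Minimal DFA: 6 states


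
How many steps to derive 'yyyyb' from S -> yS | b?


Derivation: S => yS => yyS => yyyS => yyyyS => yyyyb
Steps: 5


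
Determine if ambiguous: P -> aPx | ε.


balanced a^n…x^n: each string has a unique parse
Unambiguous


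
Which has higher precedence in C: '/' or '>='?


'/' is multiplicative (level 10); '>=' is relational (level 7)
Higher level binds tighter
'/' has higher precedence than '>='


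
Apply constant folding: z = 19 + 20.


19 + 20 = 39 at compile time
Optimized: z = 39


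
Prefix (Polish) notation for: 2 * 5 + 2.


left-to-right (same/higher precedence on left): tree is (+ (* 2 5) 2)
Prefix: + * 2 5 2


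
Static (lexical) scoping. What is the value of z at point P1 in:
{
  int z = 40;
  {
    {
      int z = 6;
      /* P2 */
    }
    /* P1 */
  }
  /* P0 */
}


P1's block does not declare z; resolves to the enclosing declaration at depth 0
z = 40


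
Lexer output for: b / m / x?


Scan left to right, longest-match per lexeme
Tokens: ID(b), OP(/), ID(m), OP(/), ID(x)


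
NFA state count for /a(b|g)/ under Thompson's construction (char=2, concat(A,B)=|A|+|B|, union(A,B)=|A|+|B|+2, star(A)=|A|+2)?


Syntax tree has 3 char leaf(s), 1 union(s), 0 star(s)
chars contribute 3×2 = 6; each union adds +2; each star adds +2
Total: 6 + 2 + 0 = 8 states


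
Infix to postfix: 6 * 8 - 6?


Left to right (same or higher precedence on left)
Postfix: 6 8 * 6 -


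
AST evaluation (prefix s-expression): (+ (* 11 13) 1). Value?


Evaluate inner: (* 11 13) = 143
Evaluate root: (+ 143 1) = 144
Result: 144


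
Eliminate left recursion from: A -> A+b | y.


Left-recursive alternatives: A+b; non-recursive: y
Introduce A': A -> yA', A' -> +bA' | ε


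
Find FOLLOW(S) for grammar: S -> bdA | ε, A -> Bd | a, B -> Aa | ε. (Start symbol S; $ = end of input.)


$ ∈ FOLLOW(S). For each A -> αBβ: add FIRST(β)\{ε} to FOLLOW(B); if β nullable, add FOLLOW(A).
FOLLOW(S) = {$}


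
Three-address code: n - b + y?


Break into single-operator statements:
t1 = n - b
t2 = t1 + y


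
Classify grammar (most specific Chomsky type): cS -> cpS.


LHS has context (more than one symbol) and |LHS| ≤ |RHS|
Classification: Type 1 (Context-Sensitive)


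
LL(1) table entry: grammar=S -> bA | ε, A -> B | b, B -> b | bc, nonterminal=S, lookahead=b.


For [S, b]: 'b' ∈ FIRST(bA)
Entry: S -> bA


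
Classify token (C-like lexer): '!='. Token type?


Pattern: operator symbol
Type: OPERATOR


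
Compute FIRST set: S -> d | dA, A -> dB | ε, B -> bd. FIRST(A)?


Per alternative of A: FIRST(dB) = {d}; FIRST(ε) = {ε}
FIRST(A) = {d, ε}


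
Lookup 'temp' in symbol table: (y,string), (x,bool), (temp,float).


Lookup 'temp' → type float


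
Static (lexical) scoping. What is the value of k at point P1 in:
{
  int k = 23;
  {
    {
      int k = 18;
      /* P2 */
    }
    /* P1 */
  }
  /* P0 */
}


P1's block does not declare k; resolves to the enclosing declaration at depth 0
k = 23


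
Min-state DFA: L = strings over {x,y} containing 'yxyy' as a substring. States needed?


KMP-style automaton: 4 progress states + 1 absorbing accept = 5
Minimal DFA: 5 states


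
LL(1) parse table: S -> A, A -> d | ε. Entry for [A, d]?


For [A, d]: 'd' ∈ FIRST(d)
Entry: A -> d


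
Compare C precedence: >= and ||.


'>=' is relational (level 7); '||' is logical OR (level 1)
Higher level binds tighter
'>=' has higher precedence than '||'


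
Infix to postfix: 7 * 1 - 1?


Left to right (same or higher precedence on left)
Postfix: 7 1 * 1 -


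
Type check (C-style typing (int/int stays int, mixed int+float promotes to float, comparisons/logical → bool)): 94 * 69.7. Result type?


Operand types: int * float
Rule: mixed int/float promotes to float; int/int stays int
Result type: float


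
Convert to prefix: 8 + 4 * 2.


'*' binds tighter: tree is (+ 8 (* 4 2))
Prefix: + 8 * 4 2


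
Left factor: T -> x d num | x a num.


Common prefix: 'x'
Factored: T -> x T', T' -> d num | a num


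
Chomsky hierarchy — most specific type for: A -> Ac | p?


Left-linear: every RHS is a terminal or one nonterminal followed by a terminal
Classification: Type 3 (Regular)


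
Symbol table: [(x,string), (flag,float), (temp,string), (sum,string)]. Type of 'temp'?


Lookup 'temp' → type string


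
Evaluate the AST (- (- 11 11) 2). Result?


Evaluate inner: (- 11 11) = 0
Evaluate root: (- 0 2) = -2
Result: -2


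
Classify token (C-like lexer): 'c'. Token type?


Pattern: letter/underscore followed by alphanumerics, not a keyword
Type: IDENTIFIER


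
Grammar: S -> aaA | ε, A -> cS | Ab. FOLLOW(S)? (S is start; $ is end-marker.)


$ ∈ FOLLOW(S). For each A -> αBβ: add FIRST(β)\{ε} to FOLLOW(B); if β nullable, add FOLLOW(A).
FOLLOW(S) = {$, b}


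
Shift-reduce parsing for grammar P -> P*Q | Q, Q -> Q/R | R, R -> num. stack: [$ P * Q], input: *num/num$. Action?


handle 'P*Q' on top; lookahead ∈ FOLLOW(P) = {*, $}
Action: reduce (P -> P*Q)


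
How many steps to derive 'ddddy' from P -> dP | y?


Derivation: P => dP => ddP => dddP => ddddP => ddddy
Steps: 5


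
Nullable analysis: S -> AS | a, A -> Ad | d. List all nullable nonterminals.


A nonterminal is nullable iff some alternative derives ε (directly, or every symbol in it is nullable)
Nullable: {}


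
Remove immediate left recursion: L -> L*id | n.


Left-recursive alternatives: L*id; non-recursive: n
Introduce L': L -> nL', L' -> *idL' | ε


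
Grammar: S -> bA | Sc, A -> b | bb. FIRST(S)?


Per alternative of S: FIRST(bA) = {b}; FIRST(Sc) = {b}
FIRST(S) = {b}


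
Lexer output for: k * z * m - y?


Scan left to right, longest-match per lexeme
Tokens: ID(k), OP(*), ID(z), OP(*), ID(m), OP(-), ID(y)


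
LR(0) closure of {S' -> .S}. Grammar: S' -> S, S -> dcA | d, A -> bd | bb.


Start: S' -> .S
For each item with dot before a nonterminal B, add B -> .γ for every B-production
Closure: [S' -> .S, S -> .dcA, S -> .d]


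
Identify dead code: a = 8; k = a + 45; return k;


a is read by k's definition; k is returned
No dead code


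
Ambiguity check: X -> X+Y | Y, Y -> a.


precedence layered via separate nonterminal Y: deterministic
Unambiguous


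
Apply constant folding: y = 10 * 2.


10 * 2 = 20 at compile time
Optimized: y = 20


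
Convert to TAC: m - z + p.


Break into single-operator statements:
t1 = m - z
t2 = t1 + p


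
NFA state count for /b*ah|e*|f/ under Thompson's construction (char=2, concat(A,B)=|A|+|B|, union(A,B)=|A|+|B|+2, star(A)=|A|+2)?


Syntax tree has 5 char leaf(s), 2 union(s), 2 star(s)
chars contribute 5×2 = 10; each union adds +2; each star adds +2
Total: 10 + 4 + 4 = 18 states


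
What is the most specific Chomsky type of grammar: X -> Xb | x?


Left-linear: every RHS is a terminal or one nonterminal followed by a terminal
Classification: Type 3 (Regular)


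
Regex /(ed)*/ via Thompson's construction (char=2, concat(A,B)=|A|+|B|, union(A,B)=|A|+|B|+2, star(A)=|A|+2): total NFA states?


Syntax tree has 2 char leaf(s), 0 union(s), 1 star(s)
chars contribute 2×2 = 4; each union adds +2; each star adds +2
Total: 4 + 0 + 2 = 6 states


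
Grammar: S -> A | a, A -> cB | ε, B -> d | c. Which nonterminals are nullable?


A nonterminal is nullable iff some alternative derives ε (directly, or every symbol in it is nullable)
Nullable: {A, S}


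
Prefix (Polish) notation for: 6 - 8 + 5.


left-to-right (same/higher precedence on left): tree is (+ (- 6 8) 5)
Prefix: + - 6 8 5


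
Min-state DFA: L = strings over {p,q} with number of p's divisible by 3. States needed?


Track (count of p) mod 3: states 0..2, accept at 0
Minimal DFA: 3 states


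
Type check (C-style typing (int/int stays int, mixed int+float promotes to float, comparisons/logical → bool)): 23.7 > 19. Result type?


Operand types: float > int
Rule: comparison yields bool
Result type: bool


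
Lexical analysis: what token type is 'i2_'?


Pattern: letter/underscore followed by alphanumerics, not a keyword
Type: IDENTIFIER


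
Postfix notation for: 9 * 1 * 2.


Left to right (same or higher precedence on left)
Postfix: 9 1 * 2 *


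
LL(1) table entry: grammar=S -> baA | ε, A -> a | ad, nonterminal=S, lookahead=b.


For [S, b]: 'b' ∈ FIRST(baA)
Entry: S -> baA


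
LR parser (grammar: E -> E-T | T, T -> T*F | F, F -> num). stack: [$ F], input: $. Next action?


'F' (not preceded by T*) is the handle for T -> F
Action: reduce (T -> F)


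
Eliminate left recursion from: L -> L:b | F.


Left-recursive alternatives: L:b; non-recursive: F
Introduce L': L -> FL', L' -> :bL' | ε


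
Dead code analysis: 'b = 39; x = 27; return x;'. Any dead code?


b is assigned but never read
Dead: 'b = 39'


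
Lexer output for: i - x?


Scan left to right, longest-match per lexeme
Tokens: ID(i), OP(-), ID(x)


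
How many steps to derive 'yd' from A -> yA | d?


Derivation: A => yA => yd
Steps: 2


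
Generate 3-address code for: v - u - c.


Break into single-operator statements:
t1 = v - u
t2 = t1 - c


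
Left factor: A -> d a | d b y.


Common prefix: 'd'
Factored: A -> d A', A' -> a | b y


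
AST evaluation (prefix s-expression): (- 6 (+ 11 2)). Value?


Evaluate inner: (+ 11 2) = 13
Evaluate root: (- 6 13) = -7
Result: -7


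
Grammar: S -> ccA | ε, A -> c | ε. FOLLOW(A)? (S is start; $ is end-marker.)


$ ∈ FOLLOW(S). For each A -> αBβ: add FIRST(β)\{ε} to FOLLOW(B); if β nullable, add FOLLOW(A).
FOLLOW(A) = {$}


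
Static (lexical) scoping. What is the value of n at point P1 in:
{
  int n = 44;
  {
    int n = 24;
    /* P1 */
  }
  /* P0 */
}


n declared in the same block as P1
n = 24


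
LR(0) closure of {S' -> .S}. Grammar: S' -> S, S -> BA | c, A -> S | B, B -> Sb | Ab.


Start: S' -> .S
For each item with dot before a nonterminal B, add B -> .γ for every B-production
Closure: [S' -> .S, S -> .BA, S -> .c, B -> .Sb, B -> .Ab, A -> .S, A -> .B]


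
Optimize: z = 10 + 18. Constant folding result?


10 + 18 = 28 at compile time
Optimized: z = 28


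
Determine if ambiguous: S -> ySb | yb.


balanced y^n…b^n: each string has a unique parse
Unambiguous


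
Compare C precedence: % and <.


'%' is multiplicative (level 10); '<' is relational (level 7)
Higher level binds tighter
'%' has higher precedence than '<'


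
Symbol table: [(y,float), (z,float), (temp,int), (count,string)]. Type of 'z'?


Lookup 'z' → type float


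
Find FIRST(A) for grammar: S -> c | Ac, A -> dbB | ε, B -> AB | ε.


Per alternative of A: FIRST(dbB) = {d}; FIRST(ε) = {ε}
FIRST(A) = {d, ε}


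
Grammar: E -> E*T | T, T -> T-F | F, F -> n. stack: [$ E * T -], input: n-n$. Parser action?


no handle; shift 'n'
Action: shift


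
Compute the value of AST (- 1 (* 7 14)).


Evaluate inner: (* 7 14) = 98
Evaluate root: (- 1 98) = -97
Result: -97


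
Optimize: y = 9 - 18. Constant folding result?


9 - 18 = -9 at compile time
Optimized: y = -9


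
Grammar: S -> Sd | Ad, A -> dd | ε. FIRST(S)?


Per alternative of S: FIRST(Sd) = {d}; FIRST(Ad) = {d}
FIRST(S) = {d}


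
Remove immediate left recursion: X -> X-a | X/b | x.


Left-recursive alternatives: X-a, X/b; non-recursive: x
Introduce X': X -> xX', X' -> -aX' | /bX' | ε


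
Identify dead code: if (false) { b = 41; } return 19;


condition is constant false, so the whole block is unreachable
Dead: 'if (false) { b = 41; }'


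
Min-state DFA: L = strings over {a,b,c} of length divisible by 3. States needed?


Track length mod 3: states 0..2, accept at 0
Minimal DFA: 3 states


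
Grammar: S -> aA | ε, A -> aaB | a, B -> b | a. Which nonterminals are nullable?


A nonterminal is nullable iff some alternative derives ε (directly, or every symbol in it is nullable)
Nullable: {S}


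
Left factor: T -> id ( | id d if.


Common prefix: 'id'
Factored: T -> id T', T' -> ( | d if


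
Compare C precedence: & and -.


'-' is additive (level 9); '&' is bitwise AND (level 5)
Higher level binds tighter
'-' has higher precedence than '&'


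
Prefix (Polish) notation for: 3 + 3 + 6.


left-to-right (same/higher precedence on left): tree is (+ (+ 3 3) 6)
Prefix: + + 3 3 6


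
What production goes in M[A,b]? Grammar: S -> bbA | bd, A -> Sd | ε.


For [A, b]: 'b' ∈ FIRST(Sd)
Entry: A -> Sd


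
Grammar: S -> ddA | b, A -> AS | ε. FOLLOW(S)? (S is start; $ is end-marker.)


$ ∈ FOLLOW(S). For each A -> αBβ: add FIRST(β)\{ε} to FOLLOW(B); if β nullable, add FOLLOW(A).
FOLLOW(S) = {$, b, d}


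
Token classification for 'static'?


Pattern: reserved word
Type: KEYWORD


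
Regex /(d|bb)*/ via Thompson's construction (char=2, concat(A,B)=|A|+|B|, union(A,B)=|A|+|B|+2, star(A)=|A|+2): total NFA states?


Syntax tree has 3 char leaf(s), 1 union(s), 1 star(s)
chars contribute 3×2 = 6; each union adds +2; each star adds +2
Total: 6 + 2 + 2 = 10 states


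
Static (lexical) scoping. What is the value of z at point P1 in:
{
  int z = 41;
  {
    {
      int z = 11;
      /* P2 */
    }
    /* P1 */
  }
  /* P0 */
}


P1's block does not declare z; resolves to the enclosing declaration at depth 0
z = 41


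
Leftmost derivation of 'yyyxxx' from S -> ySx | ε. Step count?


Derivation: S => ySx => yySxx => yyySxxx => yyyxxx
Steps: 4


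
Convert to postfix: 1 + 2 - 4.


Left to right (same or higher precedence on left)
Postfix: 1 2 + 4 -


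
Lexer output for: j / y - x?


Scan left to right, longest-match per lexeme
Tokens: ID(j), OP(/), ID(y), OP(-), ID(x)


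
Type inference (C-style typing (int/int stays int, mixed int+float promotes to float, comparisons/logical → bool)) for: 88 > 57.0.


Operand types: int > float
Rule: comparison yields bool
Result type: bool


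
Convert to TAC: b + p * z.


Break into single-operator statements:
t1 = p * z
t2 = b + t1


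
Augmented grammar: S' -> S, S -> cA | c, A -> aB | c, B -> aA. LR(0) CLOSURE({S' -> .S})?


Start: S' -> .S
For each item with dot before a nonterminal B, add B -> .γ for every B-production
Closure: [S' -> .S, S -> .cA, S -> .c]


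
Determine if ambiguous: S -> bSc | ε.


balanced b^n…c^n: each string has a unique parse
Unambiguous


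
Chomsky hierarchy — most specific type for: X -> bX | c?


Right-linear: every RHS is a terminal or a terminal followed by one nonterminal
Classification: Type 3 (Regular)


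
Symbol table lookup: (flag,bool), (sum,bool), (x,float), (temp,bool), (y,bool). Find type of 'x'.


Lookup 'x' → type float


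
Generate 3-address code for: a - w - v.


Break into single-operator statements:
t1 = a - w
t2 = t1 - v


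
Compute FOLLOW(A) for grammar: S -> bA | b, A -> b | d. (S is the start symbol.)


$ ∈ FOLLOW(S). For each A -> αBβ: add FIRST(β)\{ε} to FOLLOW(B); if β nullable, add FOLLOW(A).
FOLLOW(A) = {$}


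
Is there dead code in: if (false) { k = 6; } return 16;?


condition is constant false, so the whole block is unreachable
Dead: 'if (false) { k = 6; }'


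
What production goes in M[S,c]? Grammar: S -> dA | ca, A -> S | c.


For [S, c]: 'c' ∈ FIRST(ca)
Entry: S -> ca


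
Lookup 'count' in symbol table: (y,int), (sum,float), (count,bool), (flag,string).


Lookup 'count' → type bool


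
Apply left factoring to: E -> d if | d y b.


Common prefix: 'd'
Factored: E -> d E', E' -> if | y b


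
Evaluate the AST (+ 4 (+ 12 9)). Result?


Evaluate inner: (+ 12 9) = 21
Evaluate root: (+ 4 21) = 25
Result: 25


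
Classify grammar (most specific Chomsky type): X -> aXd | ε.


Single nonterminal LHS, but a^n d^n is not regular
Classification: Type 2 (Context-Free)


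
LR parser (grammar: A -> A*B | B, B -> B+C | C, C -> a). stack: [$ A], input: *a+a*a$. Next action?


shift '*' to continue A -> A*B
Action: shift


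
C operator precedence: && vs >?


'>' is relational (level 7); '&&' is logical AND (level 2)
Higher level binds tighter
'>' has higher precedence than '&&'


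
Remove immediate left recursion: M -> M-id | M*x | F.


Left-recursive alternatives: M-id, M*x; non-recursive: F
Introduce M': M -> FM', M' -> -idM' | *xM' | ε


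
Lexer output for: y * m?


Scan left to right, longest-match per lexeme
Tokens: ID(y), OP(*), ID(m)


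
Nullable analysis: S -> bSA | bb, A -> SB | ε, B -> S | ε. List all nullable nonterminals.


A nonterminal is nullable iff some alternative derives ε (directly, or every symbol in it is nullable)
Nullable: {A, B}


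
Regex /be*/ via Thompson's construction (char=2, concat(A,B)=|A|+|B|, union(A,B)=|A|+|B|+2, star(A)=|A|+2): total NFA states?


Syntax tree has 2 char leaf(s), 0 union(s), 1 star(s)
chars contribute 2×2 = 4; each union adds +2; each star adds +2
Total: 4 + 0 + 2 = 6 states


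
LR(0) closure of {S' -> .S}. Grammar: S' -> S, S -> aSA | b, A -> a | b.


Start: S' -> .S
For each item with dot before a nonterminal B, add B -> .γ for every B-production
Closure: [S' -> .S, S -> .aSA, S -> .b]


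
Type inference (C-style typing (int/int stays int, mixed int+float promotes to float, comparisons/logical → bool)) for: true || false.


Operand types: bool || bool
Rule: logical operators take bool operands and yield bool
Result type: bool


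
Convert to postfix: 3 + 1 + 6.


Left to right (same or higher precedence on left)
Postfix: 3 1 + 6 +


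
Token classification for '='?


Pattern: operator symbol
Type: OPERATOR


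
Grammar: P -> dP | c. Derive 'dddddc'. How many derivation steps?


Derivation: P => dP => ddP => dddP => ddddP => dddddP => dddddc
Steps: 6


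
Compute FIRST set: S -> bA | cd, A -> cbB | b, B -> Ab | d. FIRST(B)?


Per alternative of B: FIRST(Ab) = {b, c}; FIRST(d) = {d}
FIRST(B) = {b, c, d}


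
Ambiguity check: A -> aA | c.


right-linear, alternatives start with distinct terminals 'a' vs 'c': unique leftmost derivation
Unambiguous


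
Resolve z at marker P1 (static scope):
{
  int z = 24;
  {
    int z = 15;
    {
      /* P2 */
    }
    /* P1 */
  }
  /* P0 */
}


z declared in the same block as P1
z = 15


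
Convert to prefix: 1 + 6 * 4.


'*' binds tighter: tree is (+ 1 (* 6 4))
Prefix: + 1 * 6 4


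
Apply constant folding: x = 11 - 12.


11 - 12 = -1 at compile time
Optimized: x = -1


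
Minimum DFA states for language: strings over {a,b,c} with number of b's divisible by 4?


Track (count of b) mod 4: states 0..3, accept at 0
Minimal DFA: 4 states


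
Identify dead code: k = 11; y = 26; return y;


k is assigned but never read
Dead: 'k = 11'


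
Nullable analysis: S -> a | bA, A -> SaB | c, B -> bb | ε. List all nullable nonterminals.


A nonterminal is nullable iff some alternative derives ε (directly, or every symbol in it is nullable)
Nullable: {B}


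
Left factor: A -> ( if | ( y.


Common prefix: '('
Factored: A -> ( A', A' -> if | y


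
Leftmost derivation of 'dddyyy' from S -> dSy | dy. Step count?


Derivation: S => dSy => ddSyy => dddyyy
Steps: 3


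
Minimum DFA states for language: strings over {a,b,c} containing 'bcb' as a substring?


KMP-style automaton: 3 progress states + 1 absorbing accept = 4
Minimal DFA: 4 states


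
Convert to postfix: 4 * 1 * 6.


Left to right (same or higher precedence on left)
Postfix: 4 1 * 6 *


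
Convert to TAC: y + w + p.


Break into single-operator statements:
t1 = y + w
t2 = t1 + p


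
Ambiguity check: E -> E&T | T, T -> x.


precedence layered via separate nonterminal T: deterministic
Unambiguous


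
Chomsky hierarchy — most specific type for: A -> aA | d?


Right-linear: every RHS is a terminal or a terminal followed by one nonterminal
Classification: Type 3 (Regular)


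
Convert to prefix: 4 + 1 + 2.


left-to-right (same/higher precedence on left): tree is (+ (+ 4 1) 2)
Prefix: + + 4 1 2


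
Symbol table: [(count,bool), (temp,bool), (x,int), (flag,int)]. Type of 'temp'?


Lookup 'temp' → type bool


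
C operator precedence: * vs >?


'*' is multiplicative (level 10); '>' is relational (level 7)
Higher level binds tighter
'*' has higher precedence than '>'


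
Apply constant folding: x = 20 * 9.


20 * 9 = 180 at compile time
Optimized: x = 180


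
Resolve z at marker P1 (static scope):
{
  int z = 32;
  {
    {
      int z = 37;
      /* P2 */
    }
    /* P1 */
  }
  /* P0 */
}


P1's block does not declare z; resolves to the enclosing declaration at depth 0
z = 32


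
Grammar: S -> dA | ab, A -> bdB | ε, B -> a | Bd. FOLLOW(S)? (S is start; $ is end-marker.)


$ ∈ FOLLOW(S). For each A -> αBβ: add FIRST(β)\{ε} to FOLLOW(B); if β nullable, add FOLLOW(A).
FOLLOW(S) = {$}


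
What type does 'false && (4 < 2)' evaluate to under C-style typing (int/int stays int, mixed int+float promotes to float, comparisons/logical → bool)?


Operand types: bool && bool
Rule: logical operators take bool operands and yield bool
Result type: bool


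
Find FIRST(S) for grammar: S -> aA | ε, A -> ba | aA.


Per alternative of S: FIRST(aA) = {a}; FIRST(ε) = {ε}
FIRST(S) = {a, ε}


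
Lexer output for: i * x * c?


Scan left to right, longest-match per lexeme
Tokens: ID(i), OP(*), ID(x), OP(*), ID(c)


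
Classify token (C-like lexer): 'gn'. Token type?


Pattern: letter/underscore followed by alphanumerics, not a keyword
Type: IDENTIFIER


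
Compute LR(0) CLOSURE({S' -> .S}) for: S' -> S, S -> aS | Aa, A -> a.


Start: S' -> .S
For each item with dot before a nonterminal B, add B -> .γ for every B-production
Closure: [S' -> .S, S -> .aS, S -> .Aa, A -> .a]


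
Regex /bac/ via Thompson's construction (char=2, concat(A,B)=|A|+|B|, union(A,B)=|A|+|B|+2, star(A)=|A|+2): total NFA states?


Syntax tree has 3 char leaf(s), 0 union(s), 0 star(s)
chars contribute 3×2 = 6; each union adds +2; each star adds +2
Total: 6 + 0 + 0 = 6 states
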